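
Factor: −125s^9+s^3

Every term has a factor of s^3; factoring it out leaves −125s^6+1.
Recognize a difference of cubes with the parts 1 and 5s^2.

−s^3(5s^2−1)(25s^4+5s^2+1)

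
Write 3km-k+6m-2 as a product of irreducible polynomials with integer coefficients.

Group as (3km-k) + (6m-2) = k(3m-1) + 2(3m-1).
Both groups share the factor (3m-1).

(3m-1)(k+2)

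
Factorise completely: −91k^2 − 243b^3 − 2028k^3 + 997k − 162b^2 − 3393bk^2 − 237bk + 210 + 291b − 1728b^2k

−(3b + 13k + 3)(9b + 12k + 7)(9b + 13k − 10)

Group: 9b(−27b^2 − 153bk − 48b − 156k^2 − 127k − 21) + (13k − 10)(−27b^2 − 153bk − 48b − 156k^2 − 127k − 21); both groups contain (−27b^2 − 153bk − 48b − 156k^2 − 127k − 21), so (9b + 13k − 10) is a factor with cofactor −27b^2 − 153bk − 48b − 156k^2 − 127k − 21.
The cofactor groups again: −27b^2 − 153bk − 48b − 156k^2 − 127k − 21 = −3b(9b + 12k + 7) + (−13k − 3)(9b + 12k + 7); both groups contain (9b + 12k + 7), giving −(3b + 13k + 3)(9b + 12k + 7).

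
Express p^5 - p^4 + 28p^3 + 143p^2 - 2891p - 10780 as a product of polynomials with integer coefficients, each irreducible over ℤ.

(p + 4)(p + 5)(p - 7)(p^2 - 3p + 77)

Trying the rational-root candidates, p = -5 is a root, so (p + 5) is a factor; dividing leaves p^4 - 6p^3 + 58p^2 - 147p - 2156.
Then p = 7 is a root, so (p - 7) divides it; the quotient is p^3 + p^2 + 65p + 308.
Then p = -4 is a root, so (p + 4) divides it; the quotient is p^2 - 3p + 77.
The quadratic p^2 - 3p + 77 has discriminant -299 < 0 and is irreducible over ℤ.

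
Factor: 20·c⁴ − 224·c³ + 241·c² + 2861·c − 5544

Among the possible rational roots, c = 9/2 is a root, so (2·c − 9) is a factor; dividing leaves 10·c³ − 67·c² − 181·c + 616.
Then c = 11/5 is a root, so (5·c − 11) divides it; the quotient is 2·c² − 9·c − 56.
The remaining quadratic factors as (2·c + 7)(c − 8).

(2·c + 7)·(2·c − 9)·(5·c − 11)·(c − 8)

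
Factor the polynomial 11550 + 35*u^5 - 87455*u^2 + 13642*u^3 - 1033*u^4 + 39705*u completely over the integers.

Among the possible rational roots, u = 14 is a root, giving the factor (u - 14) and quotient 35*u^4 - 543*u^3 + 6040*u^2 - 2895*u - 825.
Continuing, u = -1/5 is a root, so (5*u + 1) divides it; the quotient is 7*u^3 - 110*u^2 + 1230*u - 825.
Then u = 5/7 is a root, giving the factor (7*u - 5) and quotient u^2 - 15*u + 165.
The quadratic u^2 - 15*u + 165 has discriminant -435 < 0 and is irreducible over ℤ.

(5*u + 1)*(7*u - 5)*(u - 14)*(u^2 - 15*u + 165)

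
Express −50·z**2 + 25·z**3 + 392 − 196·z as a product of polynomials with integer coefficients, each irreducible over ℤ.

(5·z + 14)·(5·z − 14)·(z − 2)

By the rational root theorem, z = 14/5 is a root, so (5·z − 14) is a factor; dividing leaves 5·z**2 + 4·z − 28.
The remaining quadratic factors as (z − 2)(5·z + 14).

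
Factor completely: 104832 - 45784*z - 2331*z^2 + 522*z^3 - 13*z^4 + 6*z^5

(6*z - 13)*(z + 7)*(z - 8)*(z^2 + z + 144)

Among the possible rational roots, z = -7 is a root, giving the factor (z + 7) and quotient 6*z^4 - 55*z^3 + 907*z^2 - 8680*z + 14976.
Continuing, z = 13/6 is a root, so (6*z - 13) divides it; the quotient is z^3 - 7*z^2 + 136*z - 1152.
Continuing, z = 8 is a root, so (z - 8) divides it; the quotient is z^2 + z + 144.
The quadratic z^2 + z + 144 has discriminant -575 < 0 and is irreducible over ℤ.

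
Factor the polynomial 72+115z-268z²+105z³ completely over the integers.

(3z+1)(5z-8)(7z-9)

Testing divisors of the constant over divisors of the leading coefficient, z = 9/7 is a root, giving the factor (7z-9) and quotient 15z²-19z-8.
The remaining quadratic factors as (3z+1)(5z-8).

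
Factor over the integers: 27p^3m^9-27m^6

Factor out 27m^6 first: what remains is p^3m^3-1.
Recognize a difference of cubes with the parts pm and 1.

27m^6(pm-1)(p^2m^2+pm+1)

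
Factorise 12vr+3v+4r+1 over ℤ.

Group as (12vr+3v) + (4r+1) = 3v(4r+1) + (4r+1).
Both groups share the factor (4r+1).

(3v+1)(4r+1)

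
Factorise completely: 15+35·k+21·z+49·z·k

(7·k+3)·(7·z+5)

Group as (49·z·k+21·z) + (35·k+15) = 7·z·(7·k+3) + 5·(7·k+3).
Both groups share the factor (7·k+3).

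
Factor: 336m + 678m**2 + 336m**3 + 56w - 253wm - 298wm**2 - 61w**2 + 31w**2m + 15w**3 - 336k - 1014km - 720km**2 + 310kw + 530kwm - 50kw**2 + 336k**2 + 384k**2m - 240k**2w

Group: 5w(-48k**2 - 10kw + 90km + 48k + 3w**2 + 11wm - 8w - 42m**2 - 48m) + (-8m - 7)(-48k**2 - 10kw + 90km + 48k + 3w**2 + 11wm - 8w - 42m**2 - 48m); both groups contain (-48k**2 - 10kw + 90km + 48k + 3w**2 + 11wm - 8w - 42m**2 - 48m), so (5w - 8m - 7) is a factor with cofactor -48k**2 - 10kw + 90km + 48k + 3w**2 + 11wm - 8w - 42m**2 - 48m.
The cofactor groups again: -48k**2 - 10kw + 90km + 48k + 3w**2 + 11wm - 8w - 42m**2 - 48m = -6k(8k + 3w - 7m - 8) + (w + 6m)(8k + 3w - 7m - 8); both groups contain (8k + 3w - 7m - 8), giving -(6k - w - 6m)(8k + 3w - 7m - 8).

-(5w - 8m - 7)(6k - w - 6m)(8k + 3w - 7m - 8)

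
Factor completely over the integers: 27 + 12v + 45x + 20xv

Group as (20xv + 45x) + (12v + 27) = 5x(4v + 9) + 3(4v + 9).
Both groups share the factor (4v + 9).

(4v + 9)(5x + 3)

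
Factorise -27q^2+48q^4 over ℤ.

3q^2(4q+3)(4q-3)

Pull out the common factor 3q^2; 16q^2-9 is a difference of squares.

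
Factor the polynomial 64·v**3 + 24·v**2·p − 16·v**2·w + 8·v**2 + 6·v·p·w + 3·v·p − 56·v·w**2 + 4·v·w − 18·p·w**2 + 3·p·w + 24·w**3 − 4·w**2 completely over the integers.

Group: v·(64·v**2 + 24·v·p − 80·v·w + 8·v − 18·p·w + 3·p + 24·w**2 − 4·w) + w·(64·v**2 + 24·v·p − 80·v·w + 8·v − 18·p·w + 3·p + 24·w**2 − 4·w); both groups contain (64·v**2 + 24·v·p − 80·v·w + 8·v − 18·p·w + 3·p + 24·w**2 − 4·w), so (v + w) is a factor with cofactor 64·v**2 + 24·v·p − 80·v·w + 8·v − 18·p·w + 3·p + 24·w**2 − 4·w.
The cofactor groups again: 64·v**2 + 24·v·p − 80·v·w + 8·v − 18·p·w + 3·p + 24·w**2 − 4·w = 8·v·(8·v + 3·p − 4·w) + (−6·w + 1)·(8·v + 3·p − 4·w); both groups contain (8·v + 3·p − 4·w), giving (8·v − 6·w + 1)·(8·v + 3·p − 4·w).

(8·v + 3·p − 4·w)·(8·v − 6·w + 1)·(v + w)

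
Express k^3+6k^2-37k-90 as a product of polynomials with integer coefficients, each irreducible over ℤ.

(k+2)(k+9)(k-5)

Trying the rational-root candidates, k = -2 is a root, giving the factor (k+2) and quotient k^2+4k-45.
The remaining quadratic factors as (k-5)(k+9).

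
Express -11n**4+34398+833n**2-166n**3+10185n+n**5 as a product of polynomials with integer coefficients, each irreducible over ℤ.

(n+9)(n-13)(n-14)(n**2+7n+21)

Testing divisors of the constant over divisors of the leading coefficient, n = -9 is a root, so (n+9) is a factor; dividing leaves n**4-20n**3+14n**2+707n+3822.
Next, n = 13 is a root, so (n-13) is a factor; dividing leaves n**3-7n**2-77n-294.
Next, n = 14 is a root, so (n-14) is a factor; dividing leaves n**2+7n+21.
The quadratic n**2+7n+21 has discriminant -35 < 0 and is irreducible over ℤ.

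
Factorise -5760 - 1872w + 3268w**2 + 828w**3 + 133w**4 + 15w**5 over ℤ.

(3w - 4)(5w + 6)(w + 6)(w**2 + 3w + 40)

Trying the rational-root candidates, w = -6/5 is a root, so (5w + 6) divides it; the quotient is 3w**4 + 23w**3 + 138w**2 + 488w - 960.
Continuing, w = 4/3 is a root, giving the factor (3w - 4) and quotient w**3 + 9w**2 + 58w + 240.
Next, w = -6 is a root, so (w + 6) divides it; the quotient is w**2 + 3w + 40.
The quadratic w**2 + 3w + 40 has discriminant -151 < 0 and is irreducible over ℤ.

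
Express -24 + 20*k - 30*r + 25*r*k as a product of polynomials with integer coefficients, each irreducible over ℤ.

Group as (25*r*k - 30*r) + (20*k - 24) = 5*r*(5*k - 6) + 4*(5*k - 6).
Both groups share the factor (5*k - 6).

(5*k - 6)*(5*r + 4)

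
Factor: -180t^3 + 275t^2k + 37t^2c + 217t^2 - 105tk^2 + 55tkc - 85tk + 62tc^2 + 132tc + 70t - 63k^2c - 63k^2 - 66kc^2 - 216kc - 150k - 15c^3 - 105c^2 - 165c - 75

Group: 5t(-36t^2 + 55tk + 29tc + 65t - 21k^2 - 22kc - 50k - 5c^2 - 30c - 25) + (3c + 3)(-36t^2 + 55tk + 29tc + 65t - 21k^2 - 22kc - 50k - 5c^2 - 30c - 25); both groups contain (-36t^2 + 55tk + 29tc + 65t - 21k^2 - 22kc - 50k - 5c^2 - 30c - 25), so (5t + 3c + 3) is a factor with cofactor -36t^2 + 55tk + 29tc + 65t - 21k^2 - 22kc - 50k - 5c^2 - 30c - 25.
The cofactor groups again: -36t^2 + 55tk + 29tc + 65t - 21k^2 - 22kc - 50k - 5c^2 - 30c - 25 = -9t(4t - 3k - c - 5) + (7k + 5c + 5)(4t - 3k - c - 5); both groups contain (4t - 3k - c - 5), giving -(9t - 7k - 5c - 5)(4t - 3k - c - 5).

-(9t - 7k - 5c - 5)(4t - 3k - c - 5)(5t + 3c + 3)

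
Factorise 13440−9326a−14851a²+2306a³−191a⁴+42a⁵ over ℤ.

(6a+7)(7a−5)(a−6)(a²+a+64)

Trying the rational-root candidates, a = −7/6 is a root, so (6a+7) divides it; the quotient is 7a⁴−40a³+431a²−2978a+1920.
Then a = 6 is a root, so (a−6) is a factor; dividing leaves 7a³+2a²+443a−320.
Then a = 5/7 is a root, so (7a−5) divides it; the quotient is a²+a+64.
The quadratic a²+a+64 has discriminant −255 < 0 and is irreducible over ℤ.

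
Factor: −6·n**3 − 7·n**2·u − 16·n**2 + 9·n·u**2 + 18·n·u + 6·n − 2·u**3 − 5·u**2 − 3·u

Group: 3·n·(−2·n**2 − 3·n·u − 6·n + 2·u**2 + 3·u) + (−u − 1)·(−2·n**2 − 3·n·u − 6·n + 2·u**2 + 3·u); both groups contain (−2·n**2 − 3·n·u − 6·n + 2·u**2 + 3·u), so (3·n − u − 1) is a factor with cofactor −2·n**2 − 3·n·u − 6·n + 2·u**2 + 3·u.
The cofactor groups again: −2·n**2 − 3·n·u − 6·n + 2·u**2 + 3·u = −2·n·(n + 2·u + 3) + u·(n + 2·u + 3); both groups contain (n + 2·u + 3), giving −(2·n − u)·(n + 2·u + 3).

−(2·n − u)·(3·n − u − 1)·(n + 2·u + 3)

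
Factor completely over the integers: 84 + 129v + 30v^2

3(2v + 7)(5v + 4)

Pull out the common factor 3, then factor the remaining trinomial.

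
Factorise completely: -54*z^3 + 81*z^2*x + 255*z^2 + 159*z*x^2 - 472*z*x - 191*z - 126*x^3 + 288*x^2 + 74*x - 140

Group: 3*z*(-18*z^2 - 15*z*x + 55*z + 18*x^2 - 54*x + 28) + (-7*x - 5)*(-18*z^2 - 15*z*x + 55*z + 18*x^2 - 54*x + 28); both groups contain (-18*z^2 - 15*z*x + 55*z + 18*x^2 - 54*x + 28), so (3*z - 7*x - 5) is a factor with cofactor -18*z^2 - 15*z*x + 55*z + 18*x^2 - 54*x + 28.
The cofactor groups again: -18*z^2 - 15*z*x + 55*z + 18*x^2 - 54*x + 28 = -2*z*(9*z - 6*x + 4) + (-3*x + 7)*(9*z - 6*x + 4); both groups contain (9*z - 6*x + 4), giving -(2*z + 3*x - 7)*(9*z - 6*x + 4).

-(9*z - 6*x + 4)*(3*z - 7*x - 5)*(2*z + 3*x - 7)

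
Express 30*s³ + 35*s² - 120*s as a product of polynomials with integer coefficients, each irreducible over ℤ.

5*s*(2*s - 3)*(3*s + 8)

Pull out the common factor 5*s, then factor the remaining trinomial.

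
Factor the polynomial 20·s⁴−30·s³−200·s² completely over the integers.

Pull out the common factor 10·s², then factor the remaining trinomial.

10·s²·(2·s+5)·(s−4)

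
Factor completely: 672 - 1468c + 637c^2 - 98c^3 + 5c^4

(5c - 3)(c - 4)(c - 7)(c - 8)

By the rational root theorem, c = 3/5 is a root, so (5c - 3) divides it; the quotient is c^3 - 19c^2 + 116c - 224.
Then c = 8 is a root, so (c - 8) divides it; the quotient is c^2 - 11c + 28.
The remaining quadratic factors as (c - 4)(c - 7).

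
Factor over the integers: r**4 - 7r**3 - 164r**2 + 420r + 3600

Testing divisors of the constant over divisors of the leading coefficient, r = 15 is a root, giving the factor (r - 15) and quotient r**3 + 8r**2 - 44r - 240.
Continuing, r = -4 is a root, so (r + 4) is a factor; dividing leaves r**2 + 4r - 60.
The remaining quadratic factors as (r - 6)(r + 10).

(r + 10)(r + 4)(r - 15)(r - 6)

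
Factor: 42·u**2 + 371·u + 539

7·(6·u + 11)·(u + 7)

Pull out the common factor 7, then factor the remaining trinomial.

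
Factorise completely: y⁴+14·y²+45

Substitute u = y² to get a quadratic in u, then factor.
y²+5 is irreducible over ℤ (always positive, so no real roots).
y²+9 is irreducible over ℤ (sum of squares).

(y²+5)·(y²+9)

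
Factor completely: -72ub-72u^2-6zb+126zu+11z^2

(11z-6u-6b)(z+12u)

Group: z(11z-6u-6b) + 12u(11z-6u-6b); both groups contain (11z-6u-6b).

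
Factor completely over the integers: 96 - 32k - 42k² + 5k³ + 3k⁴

Testing divisors of the constant over divisors of the leading coefficient, k = 3 is a root, so (k - 3) divides it; the quotient is 3k³ + 14k² - 32.
Next, k = -4 is a root, giving the factor (k + 4) and quotient 3k² + 2k - 8.
The remaining quadratic factors as (k + 2)(3k - 4).

(3k - 4)(k + 2)(k + 4)(k - 3)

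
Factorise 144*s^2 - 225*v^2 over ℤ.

Every term has a factor of 9. Then 16*s^2 - 25*v^2 = (4*s)² − (5*v)².

9*(4*s + 5*v)*(4*s - 5*v)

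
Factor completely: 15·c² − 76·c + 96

(3·c − 8)·(5·c − 12)

Need a pair with product 15·96 = 1440 and sum −76: that's −36 and −40.
Split the middle term: 15·c² − 36·c − 40·c + 96 = 3·c·(5·c − 12) − 8·(5·c − 12).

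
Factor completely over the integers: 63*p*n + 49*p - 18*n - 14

(7*p - 2)*(9*n + 7)

Group as (63*p*n + 49*p) + (-18*n - 14) = 7*p*(9*n + 7) - 2*(9*n + 7).
Both groups share the factor (9*n + 7).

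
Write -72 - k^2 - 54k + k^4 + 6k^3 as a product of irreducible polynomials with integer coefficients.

Trying the rational-root candidates, k = -2 is a root, so (k + 2) is a factor; dividing leaves k^3 + 4k^2 - 9k - 36.
Continuing, k = -4 is a root, so (k + 4) is a factor; dividing leaves k^2 - 9.
The remaining quadratic factors as (k - 3)(k + 3).

(k + 2)(k + 3)(k + 4)(k - 3)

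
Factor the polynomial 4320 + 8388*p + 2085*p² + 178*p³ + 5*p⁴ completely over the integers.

(5*p + 3)*(p + 12)*(p + 15)*(p + 8)

Testing divisors of the constant over divisors of the leading coefficient, p = -15 is a root, so (p + 15) is a factor; dividing leaves 5*p³ + 103*p² + 540*p + 288.
Then p = -3/5 is a root, so (5*p + 3) is a factor; dividing leaves p² + 20*p + 96.
The remaining quadratic factors as (p + 8)(p + 12).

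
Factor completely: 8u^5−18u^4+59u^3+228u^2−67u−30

(2u−1)(4u+1)(u+2)(u^2−4u+15)

Testing divisors of the constant over divisors of the leading coefficient, u = −2 is a root, giving the factor (u+2) and quotient 8u^4−34u^3+127u^2−26u−15.
Then u = 1/2 is a root, so (2u−1) divides it; the quotient is 4u^3−15u^2+56u+15.
Then u = −1/4 is a root, so (4u+1) is a factor; dividing leaves u^2−4u+15.
The quadratic u^2−4u+15 has discriminant −44 < 0 and is irreducible over ℤ.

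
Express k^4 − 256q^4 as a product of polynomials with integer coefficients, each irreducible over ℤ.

(k + 4q)(k − 4q)(k^2 + 16q^2)

Difference of squares twice: with A = k and B = 4q, A⁴ − B⁴ = (A² − B²)(A² + B²), and A² − B² factors again.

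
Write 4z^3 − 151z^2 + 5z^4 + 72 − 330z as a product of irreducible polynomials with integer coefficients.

(5z − 1)(z + 3)(z + 4)(z − 6)

Among the possible rational roots, z = 6 is a root, so (z − 6) divides it; the quotient is 5z^3 + 34z^2 + 53z − 12.
Next, z = 1/5 is a root, so (5z − 1) divides it; the quotient is z^2 + 7z + 12.
The remaining quadratic factors as (z + 4)(z + 3).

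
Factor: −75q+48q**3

Factor out 3q, leaving 16q**2−25, which is a difference of two squares.

3q(4q+5)(4q−5)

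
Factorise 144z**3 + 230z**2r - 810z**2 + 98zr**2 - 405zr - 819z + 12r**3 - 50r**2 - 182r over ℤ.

(2z + 2r - 13)(9z + 2r)(8z + 3r + 7)

Group: 9z(16z**2 + 22zr - 90z + 6r**2 - 25r - 91) + 2r(16z**2 + 22zr - 90z + 6r**2 - 25r - 91); both groups contain (16z**2 + 22zr - 90z + 6r**2 - 25r - 91), so (9z + 2r) is a factor with cofactor 16z**2 + 22zr - 90z + 6r**2 - 25r - 91.
The cofactor groups again: 16z**2 + 22zr - 90z + 6r**2 - 25r - 91 = 8z(2z + 2r - 13) + (3r + 7)(2z + 2r - 13); both groups contain (2z + 2r - 13), giving (8z + 3r + 7)(2z + 2r - 13).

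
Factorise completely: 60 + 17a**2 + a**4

(a**2 + 12)(a**2 + 5)

Substitute u = a**2 to get a quadratic in u, then factor.
a**2 + 12 is irreducible over ℤ (always positive, so no real roots).
a**2 + 5 is irreducible over ℤ (always positive, so no real roots).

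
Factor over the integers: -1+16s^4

(2s)⁴ − (1)⁴ = ((2s)² − (1)²)((2s)² + (1)²); the first factor splits again, the second (4s^2+1) is irreducible.

(2s+1)(2s-1)(4s^2+1)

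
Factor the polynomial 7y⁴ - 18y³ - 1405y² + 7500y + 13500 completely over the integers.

(7y + 10)(y + 15)(y - 10)(y - 9)

Among the possible rational roots, y = -15 is a root, so (y + 15) is a factor; dividing leaves 7y³ - 123y² + 440y + 900.
Continuing, y = -10/7 is a root, so (7y + 10) divides it; the quotient is y² - 19y + 90.
The remaining quadratic factors as (y - 9)(y - 10).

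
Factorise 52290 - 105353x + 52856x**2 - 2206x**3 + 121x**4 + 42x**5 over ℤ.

Among the possible rational roots, x = 5/6 is a root, giving the factor (6x - 5) and quotient 7x**4 + 26x**3 - 346x**2 + 8521x - 10458.
Next, x = 9/7 is a root, giving the factor (7x - 9) and quotient x**3 + 5x**2 - 43x + 1162.
Next, x = -14 is a root, giving the factor (x + 14) and quotient x**2 - 9x + 83.
The quadratic x**2 - 9x + 83 has discriminant -251 < 0 and is irreducible over ℤ.

(6x - 5)(7x - 9)(x + 14)(x**2 - 9x + 83)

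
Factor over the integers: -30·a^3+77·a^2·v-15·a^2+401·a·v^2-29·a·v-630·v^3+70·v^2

Group: 3·a·(-10·a^2+59·a·v-5·a-63·v^2+7·v) + 10·v·(-10·a^2+59·a·v-5·a-63·v^2+7·v); both groups contain (-10·a^2+59·a·v-5·a-63·v^2+7·v), so (3·a+10·v) is a factor with cofactor -10·a^2+59·a·v-5·a-63·v^2+7·v.
The cofactor groups again: -10·a^2+59·a·v-5·a-63·v^2+7·v = -5·a·(2·a-9·v+1) + 7·v·(2·a-9·v+1); both groups contain (2·a-9·v+1), giving -(5·a-7·v)·(2·a-9·v+1).

-(2·a-9·v+1)·(3·a+10·v)·(5·a-7·v)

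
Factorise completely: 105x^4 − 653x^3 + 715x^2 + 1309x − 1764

(3x − 7)(5x + 7)(7x − 9)(x − 4)

Trying the rational-root candidates, x = −7/5 is a root, so (5x + 7) is a factor; dividing leaves 21x^3 − 160x^2 + 367x − 252.
Continuing, x = 4 is a root, so (x − 4) divides it; the quotient is 21x^2 − 76x + 63.
The remaining quadratic factors as (7x − 9)(3x − 7).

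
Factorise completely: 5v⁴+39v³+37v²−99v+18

By the rational root theorem, v = 1 is a root, so (v−1) divides it; the quotient is 5v³+44v²+81v−18.
Continuing, v = −6 is a root, so (v+6) is a factor; dividing leaves 5v²+14v−3.
The remaining quadratic factors as (v+3)(5v−1).

(5v−1)(v+3)(v+6)(v−1)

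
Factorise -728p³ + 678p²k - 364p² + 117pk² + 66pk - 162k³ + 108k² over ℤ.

Group: 4p(-182p² + 33pk + 54k²) + (-3k + 2)(-182p² + 33pk + 54k²); both groups contain (-182p² + 33pk + 54k²), so (4p - 3k + 2) is a factor with cofactor -182p² + 33pk + 54k².
The cofactor groups again: -182p² + 33pk + 54k² = -13p(14p - 9k) - 6k(14p - 9k); both groups contain (14p - 9k), giving -(13p + 6k)(14p - 9k).

-(4p - 3k + 2)(14p - 9k)(13p + 6k)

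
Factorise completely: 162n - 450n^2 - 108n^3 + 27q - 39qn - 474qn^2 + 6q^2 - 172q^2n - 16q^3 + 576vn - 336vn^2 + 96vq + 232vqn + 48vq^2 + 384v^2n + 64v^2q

Group: q(64v^2 + 48vq - 56vn + 96v - 16q^2 - 76qn + 6q - 18n^2 - 75n + 27) + 6n(64v^2 + 48vq - 56vn + 96v - 16q^2 - 76qn + 6q - 18n^2 - 75n + 27); both groups contain (64v^2 + 48vq - 56vn + 96v - 16q^2 - 76qn + 6q - 18n^2 - 75n + 27), so (q + 6n) is a factor with cofactor 64v^2 + 48vq - 56vn + 96v - 16q^2 - 76qn + 6q - 18n^2 - 75n + 27.
The cofactor groups again: 64v^2 + 48vq - 56vn + 96v - 16q^2 - 76qn + 6q - 18n^2 - 75n + 27 = 8v(8v + 8q + 2n + 9) + (-2q - 9n + 3)(8v + 8q + 2n + 9); both groups contain (8v + 8q + 2n + 9), giving (8v - 2q - 9n + 3)(8v + 8q + 2n + 9).

(8v - 2q - 9n + 3)(8v + 8q + 2n + 9)(q + 6n)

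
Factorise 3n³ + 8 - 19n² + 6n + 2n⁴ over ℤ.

Testing divisors of the constant over divisors of the leading coefficient, n = 1 is a root, giving the factor (n - 1) and quotient 2n³ + 5n² - 14n - 8.
Then n = -4 is a root, so (n + 4) divides it; the quotient is 2n² - 3n - 2.
The remaining quadratic factors as (n - 2)(2n + 1).

(2n + 1)(n + 4)(n - 1)(n - 2)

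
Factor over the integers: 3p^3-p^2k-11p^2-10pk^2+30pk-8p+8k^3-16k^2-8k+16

(3p-4k+4)(p-k-1)(p+2k-4)

Group: p(3p^2+2pk-8p-8k^2+24k-16) + (-k-1)(3p^2+2pk-8p-8k^2+24k-16); both groups contain (3p^2+2pk-8p-8k^2+24k-16), so (p-k-1) is a factor with cofactor 3p^2+2pk-8p-8k^2+24k-16.
The cofactor groups again: 3p^2+2pk-8p-8k^2+24k-16 = 3p(p+2k-4) + (-4k+4)(p+2k-4); both groups contain (p+2k-4), giving (3p-4k+4)(p+2k-4).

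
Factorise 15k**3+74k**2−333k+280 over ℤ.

(3k−5)(5k−7)(k+8)

Testing divisors of the constant over divisors of the leading coefficient, k = 7/5 is a root, giving the factor (5k−7) and quotient 3k**2+19k−40.
The remaining quadratic factors as (k+8)(3k−5).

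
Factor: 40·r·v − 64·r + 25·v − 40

(5·v − 8)·(8·r + 5)

Group as (40·r·v − 64·r) + (25·v − 40) = 8·r·(5·v − 8) + 5·(5·v − 8).
Both groups share the factor (5·v − 8).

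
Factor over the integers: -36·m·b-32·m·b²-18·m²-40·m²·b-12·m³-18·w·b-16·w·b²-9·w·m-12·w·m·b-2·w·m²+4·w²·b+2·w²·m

Group: 2·w·(w·m+2·w·b+2·m²+4·m·b) + (-6·m-8·b-9)·(w·m+2·w·b+2·m²+4·m·b); both groups contain (w·m+2·w·b+2·m²+4·m·b), so (2·w-6·m-8·b-9) is a factor with cofactor w·m+2·w·b+2·m²+4·m·b.
The cofactor groups again: w·m+2·w·b+2·m²+4·m·b = m·(w+2·m) + 2·b·(w+2·m); both groups contain (w+2·m), giving (m+2·b)·(w+2·m).

(2·w-6·m-8·b-9)·(m+2·b)·(w+2·m)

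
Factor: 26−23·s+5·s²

(5·s−13)·(s−2)

Need a pair with product 5·26 = 130 and sum −23: that's −10 and −13.
Split the middle term: 5·s²−10·s − 13·s+26 = 5·s·(s−2) − 13·(s−2).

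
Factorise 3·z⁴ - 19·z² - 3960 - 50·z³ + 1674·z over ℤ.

Testing divisors of the constant over divisors of the leading coefficient, z = -6 is a root, so (z + 6) is a factor; dividing leaves 3·z³ - 68·z² + 389·z - 660.
Continuing, z = 4 is a root, so (z - 4) is a factor; dividing leaves 3·z² - 56·z + 165.
The remaining quadratic factors as (3·z - 11)(z - 15).

(3·z - 11)·(z + 6)·(z - 15)·(z - 4)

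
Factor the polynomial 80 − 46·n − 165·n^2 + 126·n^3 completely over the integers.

Testing divisors of the constant over divisors of the leading coefficient, n = 5/6 is a root, so (6·n − 5) is a factor; dividing leaves 21·n^2 − 10·n − 16.
The remaining quadratic factors as (7·n − 8)(3·n + 2).

(3·n + 2)·(6·n − 5)·(7·n − 8)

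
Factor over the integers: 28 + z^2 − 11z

(z − 4)(z − 7)

Two integers with product 28 and sum −11 are −4 and −7.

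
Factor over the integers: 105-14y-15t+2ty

(2y-15)(t-7)

Group as (2ty-15t) + (-14y+105) = t(2y-15) - 7(2y-15).
Both groups share the factor (2y-15).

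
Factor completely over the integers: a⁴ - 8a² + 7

Substitute u = a² to get a quadratic in u, then factor.
a² - 7 is irreducible over ℤ (7 is not a perfect square).
a² - 1 is a difference of squares.

(a + 1)(a - 1)(a² - 7)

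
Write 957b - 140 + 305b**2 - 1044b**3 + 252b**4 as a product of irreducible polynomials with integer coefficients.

Trying the rational-root candidates, b = -5/6 is a root, giving the factor (6b + 5) and quotient 42b**3 - 209b**2 + 225b - 28.
Next, b = 1/7 is a root, so (7b - 1) is a factor; dividing leaves 6b**2 - 29b + 28.
The remaining quadratic factors as (3b - 4)(2b - 7).

(2b - 7)(3b - 4)(6b + 5)(7b - 1)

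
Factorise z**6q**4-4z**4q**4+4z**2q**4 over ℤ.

Every term has a factor of z**2q**4; factoring it out leaves z**4-4z**2+4.
Recognize a perfect-square trinomial with the parts 2 and z**2.

q**4z**2(z**2-2)**2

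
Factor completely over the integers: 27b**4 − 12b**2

3b**2(3b + 2)(3b − 2)

Every term has a factor of 3b**2. Then 9b**2 − 4 = (3b)² − (2)².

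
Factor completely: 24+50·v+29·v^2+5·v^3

By the rational root theorem, v = -2 is a root, giving the factor (v+2) and quotient 5·v^2+19·v+12.
The remaining quadratic factors as (5·v+4)(v+3).

(5·v+4)·(v+2)·(v+3)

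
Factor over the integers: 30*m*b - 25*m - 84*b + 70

(5*m - 14)*(6*b - 5)

Group as (30*m*b - 25*m) + (-84*b + 70) = 5*m*(6*b - 5) - 14*(6*b - 5).
Both groups share the factor (6*b - 5).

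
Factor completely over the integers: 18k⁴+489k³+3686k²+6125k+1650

(3k+1)(6k+11)(k+10)(k+15)

Among the possible rational roots, k = -10 is a root, giving the factor (k+10) and quotient 18k³+309k²+596k+165.
Next, k = -1/3 is a root, so (3k+1) divides it; the quotient is 6k²+101k+165.
The remaining quadratic factors as (6k+11)(k+15).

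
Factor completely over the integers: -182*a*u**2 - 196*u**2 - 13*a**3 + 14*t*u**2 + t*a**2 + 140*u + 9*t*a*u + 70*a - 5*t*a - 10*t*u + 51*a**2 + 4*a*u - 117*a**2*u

(t - 13*a - 14)*(a + 2*u)*(a + 7*u - 5)

Group: a*(t*a + 2*t*u - 13*a**2 - 26*a*u - 14*a - 28*u) + (7*u - 5)*(t*a + 2*t*u - 13*a**2 - 26*a*u - 14*a - 28*u); both groups contain (t*a + 2*t*u - 13*a**2 - 26*a*u - 14*a - 28*u), so (a + 7*u - 5) is a factor with cofactor t*a + 2*t*u - 13*a**2 - 26*a*u - 14*a - 28*u.
The cofactor groups again: t*a + 2*t*u - 13*a**2 - 26*a*u - 14*a - 28*u = a*(t - 13*a - 14) + 2*u*(t - 13*a - 14); both groups contain (t - 13*a - 14), giving (a + 2*u)*(t - 13*a - 14).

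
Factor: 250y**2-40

Factor out 10, leaving 25y**2-4, which is a difference of two squares.

10(5y+2)(5y-2)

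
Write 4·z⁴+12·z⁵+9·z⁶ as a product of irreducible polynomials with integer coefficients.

Every term has a factor of z⁴; factoring it out leaves 9·z²+12·z+4.
Recognize a perfect-square trinomial with the parts 3·z and 2.

z⁴·(3·z+2)²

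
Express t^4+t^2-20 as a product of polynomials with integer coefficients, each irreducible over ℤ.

Substitute u = t^2 to get a quadratic in u, then factor.
t^2-4 is a difference of squares.
t^2+5 is irreducible over ℤ (always positive, so no real roots).

(t+2)(t-2)(t^2+5)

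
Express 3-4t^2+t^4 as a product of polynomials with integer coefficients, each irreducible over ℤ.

(t+1)(t-1)(t^2-3)

Substitute u = t^2 to get a quadratic in u, then factor.
t^2-1 is a difference of squares.
t^2-3 is irreducible over ℤ (3 is not a perfect square).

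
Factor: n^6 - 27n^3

Every term has a factor of n^3; factoring it out leaves n^3 - 27.
Recognize a difference of cubes with the parts n and 3.

n^3(n - 3)(n^2 + 3n + 9)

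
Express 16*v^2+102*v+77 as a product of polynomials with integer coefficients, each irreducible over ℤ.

Need a pair with product 16·77 = 1232 and sum 102: that's 88 and 14.
Split the middle term: 16*v^2+88*v + 14*v+77 = 8*v*(2*v+11) + 7*(2*v+11).

(2*v+11)*(8*v+7)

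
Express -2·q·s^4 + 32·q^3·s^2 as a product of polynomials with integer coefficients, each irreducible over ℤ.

Pull out the common factor 2·q·s^2; 16·q^2 - s^2 is a difference of squares.

2·q·s^2·(4·q + s)·(4·q - s)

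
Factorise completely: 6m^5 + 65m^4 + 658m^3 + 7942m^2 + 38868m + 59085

(2m + 15)(3m + 13)(m + 3)(m^2 - 4m + 101)

Among the possible rational roots, m = -13/3 is a root, so (3m + 13) is a factor; dividing leaves 2m^4 + 13m^3 + 163m^2 + 1941m + 4545.
Next, m = -15/2 is a root, so (2m + 15) is a factor; dividing leaves m^3 - m^2 + 89m + 303.
Then m = -3 is a root, giving the factor (m + 3) and quotient m^2 - 4m + 101.
The quadratic m^2 - 4m + 101 has discriminant -388 < 0 and is irreducible over ℤ.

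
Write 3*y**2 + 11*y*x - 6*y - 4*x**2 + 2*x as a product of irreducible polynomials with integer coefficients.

(3*y - x)*(y + 4*x - 2)

Group: y*(3*y - x) + (4*x - 2)*(3*y - x); both groups contain (3*y - x).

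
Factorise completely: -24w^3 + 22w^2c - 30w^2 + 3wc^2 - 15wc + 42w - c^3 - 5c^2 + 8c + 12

Group: w(-24w^2 - 2wc + 18w + c^2 + 7c + 6) + (-c + 2)(-24w^2 - 2wc + 18w + c^2 + 7c + 6); both groups contain (-24w^2 - 2wc + 18w + c^2 + 7c + 6), so (w - c + 2) is a factor with cofactor -24w^2 - 2wc + 18w + c^2 + 7c + 6.
The cofactor groups again: -24w^2 - 2wc + 18w + c^2 + 7c + 6 = -6w(4w + c + 1) + (c + 6)(4w + c + 1); both groups contain (4w + c + 1), giving -(6w - c - 6)(4w + c + 1).

-(6w - c - 6)(w - c + 2)(4w + c + 1)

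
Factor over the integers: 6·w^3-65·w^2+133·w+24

(6·w+1)·(w-3)·(w-8)

Testing divisors of the constant over divisors of the leading coefficient, w = -1/6 is a root, giving the factor (6·w+1) and quotient w^2-11·w+24.
The remaining quadratic factors as (w-8)(w-3).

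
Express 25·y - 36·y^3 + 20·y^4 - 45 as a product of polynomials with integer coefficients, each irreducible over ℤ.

(5·y - 9)·(4·y^3 + 5)

Group as (20·y^4 + 25·y) + (-36·y^3 - 45) = 5·y·(4·y^3 + 5) - 9·(4·y^3 + 5).
Both groups share the factor (4·y^3 + 5).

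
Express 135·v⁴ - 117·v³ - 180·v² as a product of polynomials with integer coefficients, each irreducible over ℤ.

9·v²·(3·v - 5)·(5·v + 4)

Pull out the common factor 9·v², then factor the remaining trinomial.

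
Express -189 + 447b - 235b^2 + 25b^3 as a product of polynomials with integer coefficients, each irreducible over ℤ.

(5b - 3)(5b - 9)(b - 7)

Trying the rational-root candidates, b = 9/5 is a root, so (5b - 9) is a factor; dividing leaves 5b^2 - 38b + 21.
The remaining quadratic factors as (b - 7)(5b - 3).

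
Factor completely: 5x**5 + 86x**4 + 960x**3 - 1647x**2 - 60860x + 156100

(5x - 14)(x + 10)(x - 5)(x**2 + 15x + 223)

Testing divisors of the constant over divisors of the leading coefficient, x = 14/5 is a root, so (5x - 14) is a factor; dividing leaves x**4 + 20x**3 + 248x**2 + 365x - 11150.
Continuing, x = -10 is a root, so (x + 10) divides it; the quotient is x**3 + 10x**2 + 148x - 1115.
Then x = 5 is a root, giving the factor (x - 5) and quotient x**2 + 15x + 223.
The quadratic x**2 + 15x + 223 has discriminant -667 < 0 and is irreducible over ℤ.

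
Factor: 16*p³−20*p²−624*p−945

Testing divisors of the constant over divisors of the leading coefficient, p = 15/2 is a root, so (2*p−15) is a factor; dividing leaves 8*p²+50*p+63.
The remaining quadratic factors as (2*p+9)(4*p+7).

(2*p+9)*(2*p−15)*(4*p+7)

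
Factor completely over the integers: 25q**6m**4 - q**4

q**4(5qm**2 + 1)(5qm**2 - 1)

Factor out q**4 first: what remains is 25q**2m**4 - 1.
Recognize a difference of squares with the parts 5qm**2 and 1.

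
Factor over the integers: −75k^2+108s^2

Pull out the common factor 3; 36s^2−25k^2 is a difference of squares.

3(6s−5k)(6s+5k)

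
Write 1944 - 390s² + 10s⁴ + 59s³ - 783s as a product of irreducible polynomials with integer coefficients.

(2s - 9)(5s - 8)(s + 3)(s + 9)

Among the possible rational roots, s = -3 is a root, giving the factor (s + 3) and quotient 10s³ + 29s² - 477s + 648.
Continuing, s = 9/2 is a root, so (2s - 9) is a factor; dividing leaves 5s² + 37s - 72.
The remaining quadratic factors as (s + 9)(5s - 8).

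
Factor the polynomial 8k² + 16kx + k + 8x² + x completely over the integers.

(8k + 8x + 1)(k + x)

Group: 8k(k + x) + (8x + 1)(k + x); both groups contain (k + x).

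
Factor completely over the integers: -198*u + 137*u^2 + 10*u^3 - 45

(2*u - 3)*(5*u + 1)*(u + 15)

Among the possible rational roots, u = 3/2 is a root, so (2*u - 3) divides it; the quotient is 5*u^2 + 76*u + 15.
The remaining quadratic factors as (u + 15)(5*u + 1).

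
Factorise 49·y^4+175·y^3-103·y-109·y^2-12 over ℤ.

(7·y+1)·(7·y+3)·(y+4)·(y-1)

Among the possible rational roots, y = -1/7 is a root, giving the factor (7·y+1) and quotient 7·y^3+24·y^2-19·y-12.
Next, y = 1 is a root, so (y-1) divides it; the quotient is 7·y^2+31·y+12.
The remaining quadratic factors as (y+4)(7·y+3).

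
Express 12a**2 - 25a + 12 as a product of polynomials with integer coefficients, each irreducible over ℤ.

Need a pair with product 12·12 = 144 and sum -25: that's -16 and -9.
Split the middle term: 12a**2 - 16a - 9a + 12 = 4a(3a - 4) - 3(3a - 4).

(3a - 4)(4a - 3)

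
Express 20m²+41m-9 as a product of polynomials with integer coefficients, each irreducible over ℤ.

(4m+9)(5m-1)

Need a pair with product 20·(-9) = -180 and sum 41: that's 45 and -4.
Split the middle term: 20m²+45m - 4m-9 = 5m(4m+9) - (4m+9).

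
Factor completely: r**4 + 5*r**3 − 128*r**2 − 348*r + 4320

(r + 10)*(r + 9)*(r − 6)*(r − 8)

Trying the rational-root candidates, r = 6 is a root, giving the factor (r − 6) and quotient r**3 + 11*r**2 − 62*r − 720.
Continuing, r = −10 is a root, giving the factor (r + 10) and quotient r**2 + r − 72.
The remaining quadratic factors as (r − 8)(r + 9).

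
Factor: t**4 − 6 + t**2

Substitute u = t**2 to get a quadratic in u, then factor.
t**2 + 3 is irreducible over ℤ (always positive, so no real roots).
t**2 − 2 is irreducible over ℤ (2 is not a perfect square).

(t**2 + 3)·(t**2 − 2)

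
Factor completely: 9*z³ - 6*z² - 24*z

3*z*(3*z + 4)*(z - 2)

Pull out the common factor 3*z, then factor the remaining trinomial.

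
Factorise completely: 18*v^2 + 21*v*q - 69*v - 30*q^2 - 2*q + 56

(6*v - 5*q - 7)*(3*v + 6*q - 8)

Group: 3*v*(6*v - 5*q - 7) + (6*q - 8)*(6*v - 5*q - 7); both groups contain (6*v - 5*q - 7).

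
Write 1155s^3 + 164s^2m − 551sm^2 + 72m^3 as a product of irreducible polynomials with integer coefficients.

(15s − 8m)(7s − m)(11s + 9m)

Group: 15s(77s^2 + 52sm − 9m^2) − 8m(77s^2 + 52sm − 9m^2); both groups contain (77s^2 + 52sm − 9m^2), so (15s − 8m) is a factor with cofactor 77s^2 + 52sm − 9m^2.
The cofactor groups again: 77s^2 + 52sm − 9m^2 = 7s(11s + 9m) − m(11s + 9m); both groups contain (11s + 9m), giving (7s − m)(11s + 9m).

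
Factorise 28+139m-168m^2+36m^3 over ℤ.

(2m-7)(3m-4)(6m+1)

Among the possible rational roots, m = 4/3 is a root, so (3m-4) divides it; the quotient is 12m^2-40m-7.
The remaining quadratic factors as (2m-7)(6m+1).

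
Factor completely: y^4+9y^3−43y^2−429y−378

Among the possible rational roots, y = −1 is a root, so (y+1) is a factor; dividing leaves y^3+8y^2−51y−378.
Then y = −9 is a root, giving the factor (y+9) and quotient y^2−y−42.
The remaining quadratic factors as (y+6)(y−7).

(y+1)(y+6)(y+9)(y−7)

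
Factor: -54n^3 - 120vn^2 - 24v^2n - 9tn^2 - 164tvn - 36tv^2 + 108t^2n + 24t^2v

Group: 3t(8tv + 36tn - 12v^2 - 60vn - 27n^2) + 2n(8tv + 36tn - 12v^2 - 60vn - 27n^2); both groups contain (8tv + 36tn - 12v^2 - 60vn - 27n^2), so (3t + 2n) is a factor with cofactor 8tv + 36tn - 12v^2 - 60vn - 27n^2.
The cofactor groups again: 8tv + 36tn - 12v^2 - 60vn - 27n^2 = 4t(2v + 9n) + (-6v - 3n)(2v + 9n); both groups contain (2v + 9n), giving (4t - 6v - 3n)(2v + 9n).

(4t - 6v - 3n)(3t + 2n)(2v + 9n)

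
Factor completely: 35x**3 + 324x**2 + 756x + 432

(5x + 12)(7x + 6)(x + 6)

Among the possible rational roots, x = -12/5 is a root, so (5x + 12) is a factor; dividing leaves 7x**2 + 48x + 36.
The remaining quadratic factors as (7x + 6)(x + 6).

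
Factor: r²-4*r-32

Two integers with product -32 and sum -4 are -8 and 4.

(r+4)*(r-8)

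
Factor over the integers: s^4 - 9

(s^2 + 3)*(s^2 - 3)

Substitute u = s^2 to get a quadratic in u, then factor.
s^2 - 3 is irreducible over ℤ (3 is not a perfect square).
s^2 + 3 is irreducible over ℤ (always positive, so no real roots).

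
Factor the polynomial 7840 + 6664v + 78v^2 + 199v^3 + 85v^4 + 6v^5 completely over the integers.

Testing divisors of the constant over divisors of the leading coefficient, v = -7/6 is a root, giving the factor (6v + 7) and quotient v^4 + 13v^3 + 18v^2 - 8v + 1120.
Then v = -10 is a root, so (v + 10) divides it; the quotient is v^3 + 3v^2 - 12v + 112.
Then v = -7 is a root, so (v + 7) divides it; the quotient is v^2 - 4v + 16.
The quadratic v^2 - 4v + 16 has discriminant -48 < 0 and is irreducible over ℤ.

(6v + 7)(v + 10)(v + 7)(v^2 - 4v + 16)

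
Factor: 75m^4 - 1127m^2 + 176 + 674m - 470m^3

Trying the rational-root candidates, m = -11/5 is a root, giving the factor (5m + 11) and quotient 15m^3 - 127m^2 + 54m + 16.
Continuing, m = 8 is a root, giving the factor (m - 8) and quotient 15m^2 - 7m - 2.
The remaining quadratic factors as (3m - 2)(5m + 1).

(3m - 2)(5m + 1)(5m + 11)(m - 8)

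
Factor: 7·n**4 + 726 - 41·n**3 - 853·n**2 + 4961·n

Trying the rational-root candidates, n = 6 is a root, so (n - 6) is a factor; dividing leaves 7·n**3 + n**2 - 847·n - 121.
Next, n = 11 is a root, so (n - 11) divides it; the quotient is 7·n**2 + 78·n + 11.
The remaining quadratic factors as (n + 11)(7·n + 1).

(7·n + 1)·(n + 11)·(n - 11)·(n - 6)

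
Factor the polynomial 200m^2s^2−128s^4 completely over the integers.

8s^2(5m+4s)(5m−4s)

Factor out 8s^2, leaving 25m^2−16s^2, which is a difference of two squares.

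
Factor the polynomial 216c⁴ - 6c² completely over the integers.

6c²(6c + 1)(6c - 1)

Factor out 6c², leaving 36c² - 1, which is a difference of two squares.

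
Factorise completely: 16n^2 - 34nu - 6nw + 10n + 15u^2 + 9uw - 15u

Group: 2n(8n - 5u - 3w + 5) - 3u(8n - 5u - 3w + 5); both groups contain (8n - 5u - 3w + 5).

(2n - 3u)(8n - 5u - 3w + 5)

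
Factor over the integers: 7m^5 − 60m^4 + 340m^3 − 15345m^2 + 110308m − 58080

Testing divisors of the constant over divisors of the leading coefficient, m = 11 is a root, giving the factor (m − 11) and quotient 7m^4 + 17m^3 + 527m^2 − 9548m + 5280.
Then m = 4/7 is a root, so (7m − 4) divides it; the quotient is m^3 + 3m^2 + 77m − 1320.
Then m = 8 is a root, so (m − 8) divides it; the quotient is m^2 + 11m + 165.
The quadratic m^2 + 11m + 165 has discriminant −539 < 0 and is irreducible over ℤ.

(7m − 4)(m − 11)(m − 8)(m^2 + 11m + 165)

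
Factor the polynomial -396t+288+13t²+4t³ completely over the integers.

Trying the rational-root candidates, t = 3/4 is a root, so (4t-3) is a factor; dividing leaves t²+4t-96.
The remaining quadratic factors as (t+12)(t-8).

(4t-3)(t+12)(t-8)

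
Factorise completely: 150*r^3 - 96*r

Every term has a factor of 6*r. Then 25*r^2 - 16 = (5*r)² − (4)².

6*r*(5*r + 4)*(5*r - 4)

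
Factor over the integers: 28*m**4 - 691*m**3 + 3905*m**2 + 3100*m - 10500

(4*m + 7)*(7*m - 10)*(m - 10)*(m - 15)

By the rational root theorem, m = 15 is a root, so (m - 15) is a factor; dividing leaves 28*m**3 - 271*m**2 - 160*m + 700.
Continuing, m = 10/7 is a root, so (7*m - 10) is a factor; dividing leaves 4*m**2 - 33*m - 70.
The remaining quadratic factors as (4*m + 7)(m - 10).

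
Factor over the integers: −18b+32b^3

2b(4b+3)(4b−3)

Factor out 2b, leaving 16b^2−9, which is a difference of two squares.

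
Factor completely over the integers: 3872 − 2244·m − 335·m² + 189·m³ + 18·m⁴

By the rational root theorem, m = 8/3 is a root, so (3·m − 8) is a factor; dividing leaves 6·m³ + 79·m² + 99·m − 484.
Continuing, m = −11 is a root, so (m + 11) divides it; the quotient is 6·m² + 13·m − 44.
The remaining quadratic factors as (m + 4)(6·m − 11).

(3·m − 8)·(6·m − 11)·(m + 11)·(m + 4)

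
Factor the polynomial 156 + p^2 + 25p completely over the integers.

(p + 12)(p + 13)

Two integers with product 156 and sum 25 are 12 and 13.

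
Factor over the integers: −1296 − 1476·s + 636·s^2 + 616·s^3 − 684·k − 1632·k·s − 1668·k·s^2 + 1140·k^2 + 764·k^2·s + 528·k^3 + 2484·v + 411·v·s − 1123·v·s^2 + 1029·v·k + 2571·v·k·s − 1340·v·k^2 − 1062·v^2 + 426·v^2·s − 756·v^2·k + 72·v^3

(v − 12·k + 8·s − 12)·(12·v − 4·k − 11·s − 9)·(6·v + 11·k − 7·s − 12)

Group: 12·v·(6·v^2 − 61·v·k + 41·v·s − 84·v − 132·k^2 + 172·k·s + 12·k − 56·s^2 − 12·s + 144) + (−4·k − 11·s − 9)·(6·v^2 − 61·v·k + 41·v·s − 84·v − 132·k^2 + 172·k·s + 12·k − 56·s^2 − 12·s + 144); both groups contain (6·v^2 − 61·v·k + 41·v·s − 84·v − 132·k^2 + 172·k·s + 12·k − 56·s^2 − 12·s + 144), so (12·v − 4·k − 11·s − 9) is a factor with cofactor 6·v^2 − 61·v·k + 41·v·s − 84·v − 132·k^2 + 172·k·s + 12·k − 56·s^2 − 12·s + 144.
The cofactor groups again: 6·v^2 − 61·v·k + 41·v·s − 84·v − 132·k^2 + 172·k·s + 12·k − 56·s^2 − 12·s + 144 = v·(6·v + 11·k − 7·s − 12) + (−12·k + 8·s − 12)·(6·v + 11·k − 7·s − 12); both groups contain (6·v + 11·k − 7·s − 12), giving (v − 12·k + 8·s − 12)·(6·v + 11·k − 7·s − 12).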